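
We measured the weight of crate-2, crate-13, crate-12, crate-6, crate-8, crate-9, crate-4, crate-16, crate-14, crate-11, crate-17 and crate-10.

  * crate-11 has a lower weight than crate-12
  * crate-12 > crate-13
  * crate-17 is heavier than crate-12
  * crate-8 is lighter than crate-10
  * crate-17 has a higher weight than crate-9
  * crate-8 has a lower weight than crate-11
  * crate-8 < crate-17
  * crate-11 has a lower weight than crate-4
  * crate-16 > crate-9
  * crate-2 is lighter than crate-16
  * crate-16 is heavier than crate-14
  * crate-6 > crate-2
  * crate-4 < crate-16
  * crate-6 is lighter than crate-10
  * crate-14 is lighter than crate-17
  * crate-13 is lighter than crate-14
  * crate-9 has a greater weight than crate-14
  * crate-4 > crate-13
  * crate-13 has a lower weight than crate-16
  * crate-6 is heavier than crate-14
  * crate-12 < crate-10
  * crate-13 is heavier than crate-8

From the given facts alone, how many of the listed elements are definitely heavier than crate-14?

5

The elements the relations force above crate-14 are crate-6, crate-9, crate-10, crate-17, crate-16 — no chain reaches any other.
That is 5.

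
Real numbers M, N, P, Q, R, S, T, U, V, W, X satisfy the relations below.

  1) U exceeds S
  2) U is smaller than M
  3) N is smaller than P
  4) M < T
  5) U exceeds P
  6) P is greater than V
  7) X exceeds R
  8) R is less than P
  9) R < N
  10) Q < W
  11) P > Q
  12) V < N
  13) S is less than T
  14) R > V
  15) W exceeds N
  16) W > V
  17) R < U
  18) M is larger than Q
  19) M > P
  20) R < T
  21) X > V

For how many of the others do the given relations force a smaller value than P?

4

From P the given relations immediately reach V, R, Q, N.
Nothing else is reachable below P; 4 in all.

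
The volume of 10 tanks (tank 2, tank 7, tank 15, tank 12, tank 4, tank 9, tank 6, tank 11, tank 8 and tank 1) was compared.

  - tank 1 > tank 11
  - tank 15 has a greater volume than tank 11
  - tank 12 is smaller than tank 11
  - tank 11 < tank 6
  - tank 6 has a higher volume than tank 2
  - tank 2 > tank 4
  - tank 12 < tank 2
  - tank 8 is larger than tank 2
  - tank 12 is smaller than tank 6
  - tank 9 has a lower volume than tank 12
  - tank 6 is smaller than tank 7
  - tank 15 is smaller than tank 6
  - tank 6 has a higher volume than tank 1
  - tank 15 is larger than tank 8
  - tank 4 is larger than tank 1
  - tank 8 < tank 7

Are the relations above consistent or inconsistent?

Every relation is compatible with tank 9 < tank 12 < tank 11 < tank 1 < tank 4 < tank 2 < tank 8 < tank 15 < tank 6 < tank 7; the set is consistent.

consistent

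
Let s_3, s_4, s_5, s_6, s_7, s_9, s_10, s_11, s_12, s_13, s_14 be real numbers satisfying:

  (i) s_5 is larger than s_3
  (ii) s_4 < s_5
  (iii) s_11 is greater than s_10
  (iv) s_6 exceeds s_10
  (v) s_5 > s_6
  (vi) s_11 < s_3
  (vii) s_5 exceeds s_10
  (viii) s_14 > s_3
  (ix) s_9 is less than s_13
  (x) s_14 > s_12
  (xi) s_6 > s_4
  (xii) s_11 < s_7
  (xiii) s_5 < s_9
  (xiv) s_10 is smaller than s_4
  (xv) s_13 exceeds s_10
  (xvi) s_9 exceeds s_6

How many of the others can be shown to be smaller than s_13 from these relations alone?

7

Directly below s_13: s_10, s_9.
One step further: s_6, s_5 (4 so far).
One step further: s_4, s_3 (6 so far).
One step further: s_11 (7 so far).
No other element is forced below s_13 by the given relations, so the count is 7.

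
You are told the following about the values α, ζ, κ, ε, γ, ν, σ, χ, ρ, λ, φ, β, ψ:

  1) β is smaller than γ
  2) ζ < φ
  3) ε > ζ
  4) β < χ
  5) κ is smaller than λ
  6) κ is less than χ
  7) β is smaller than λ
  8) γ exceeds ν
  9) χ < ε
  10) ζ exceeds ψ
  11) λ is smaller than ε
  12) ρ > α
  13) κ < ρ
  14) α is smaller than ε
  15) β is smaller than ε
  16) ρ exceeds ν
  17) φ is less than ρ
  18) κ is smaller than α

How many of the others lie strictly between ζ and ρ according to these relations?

Chaining upward from ζ reaches: ε, φ.
Chaining downward from ρ reaches: κ, α, ψ, ν, φ.
Strictly between ζ and ρ are those in both lists: φ — 1 element.

1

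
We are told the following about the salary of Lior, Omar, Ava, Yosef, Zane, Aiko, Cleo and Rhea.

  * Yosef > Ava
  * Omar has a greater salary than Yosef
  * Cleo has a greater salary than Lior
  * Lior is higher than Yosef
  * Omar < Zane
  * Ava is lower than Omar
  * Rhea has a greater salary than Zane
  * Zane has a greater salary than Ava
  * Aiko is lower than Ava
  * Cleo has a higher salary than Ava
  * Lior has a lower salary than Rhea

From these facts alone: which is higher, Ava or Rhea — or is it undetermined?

Ava < Yosef < Omar < Zane < Rhea, by transitivity through Yosef, Omar, Zane.
So Rhea is higher.

Rhea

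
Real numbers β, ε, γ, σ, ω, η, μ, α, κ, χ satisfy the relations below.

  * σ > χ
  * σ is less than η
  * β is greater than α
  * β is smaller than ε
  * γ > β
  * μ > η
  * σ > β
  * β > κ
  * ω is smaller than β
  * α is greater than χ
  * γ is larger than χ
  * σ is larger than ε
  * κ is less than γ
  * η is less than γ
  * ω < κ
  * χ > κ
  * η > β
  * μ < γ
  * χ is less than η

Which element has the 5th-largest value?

Piecing the relations together gives one ordering: ω < κ < χ < α < β < ε < σ < η < μ < γ.
Counting 5 from the largest end gives ε.

ε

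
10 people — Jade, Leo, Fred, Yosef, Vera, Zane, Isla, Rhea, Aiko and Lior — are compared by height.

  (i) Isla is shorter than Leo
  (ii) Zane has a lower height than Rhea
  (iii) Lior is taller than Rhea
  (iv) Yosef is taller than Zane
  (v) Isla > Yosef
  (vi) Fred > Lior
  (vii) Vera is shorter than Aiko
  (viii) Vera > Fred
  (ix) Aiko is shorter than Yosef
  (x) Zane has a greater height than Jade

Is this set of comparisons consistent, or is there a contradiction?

The single ordering Jade < Zane < Rhea < Lior < Fred < Vera < Aiko < Yosef < Isla < Leo satisfies every listed relation, so no contradiction arises.

consistent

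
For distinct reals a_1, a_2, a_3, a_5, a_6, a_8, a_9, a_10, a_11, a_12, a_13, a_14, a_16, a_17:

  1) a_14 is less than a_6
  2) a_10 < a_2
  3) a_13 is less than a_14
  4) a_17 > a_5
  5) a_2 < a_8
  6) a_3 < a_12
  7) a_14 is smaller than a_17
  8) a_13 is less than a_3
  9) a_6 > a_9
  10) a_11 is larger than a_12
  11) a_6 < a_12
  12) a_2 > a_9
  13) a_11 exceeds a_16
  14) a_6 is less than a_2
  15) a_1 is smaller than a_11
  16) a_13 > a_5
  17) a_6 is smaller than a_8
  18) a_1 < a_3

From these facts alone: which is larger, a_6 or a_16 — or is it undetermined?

undetermined

Following every chain through a_16: above a_16 we get a_11.
a_6 is not reached, and no chain runs the other way from a_6 to a_16.
So the given relations leave the order of a_16 and a_6 undetermined.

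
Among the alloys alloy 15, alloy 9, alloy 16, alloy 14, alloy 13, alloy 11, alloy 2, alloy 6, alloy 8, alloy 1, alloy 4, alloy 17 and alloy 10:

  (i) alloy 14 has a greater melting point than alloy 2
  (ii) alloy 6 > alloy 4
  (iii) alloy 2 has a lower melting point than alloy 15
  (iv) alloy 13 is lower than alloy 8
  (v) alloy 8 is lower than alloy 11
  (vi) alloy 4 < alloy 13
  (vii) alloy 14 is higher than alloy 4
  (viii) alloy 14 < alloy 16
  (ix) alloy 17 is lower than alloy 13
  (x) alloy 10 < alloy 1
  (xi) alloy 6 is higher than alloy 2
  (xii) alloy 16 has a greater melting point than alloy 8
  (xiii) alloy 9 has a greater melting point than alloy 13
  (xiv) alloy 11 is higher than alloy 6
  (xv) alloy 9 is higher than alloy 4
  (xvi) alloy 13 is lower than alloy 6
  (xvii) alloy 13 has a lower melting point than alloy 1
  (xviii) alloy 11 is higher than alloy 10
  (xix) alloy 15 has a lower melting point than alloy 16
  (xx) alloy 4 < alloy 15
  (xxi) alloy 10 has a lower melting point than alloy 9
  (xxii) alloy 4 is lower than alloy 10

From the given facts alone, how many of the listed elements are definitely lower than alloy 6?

Directly below alloy 6: alloy 4, alloy 2, alloy 13.
One step further: alloy 17 (4 so far).
Nothing else is reachable below alloy 6; 4 in all.

4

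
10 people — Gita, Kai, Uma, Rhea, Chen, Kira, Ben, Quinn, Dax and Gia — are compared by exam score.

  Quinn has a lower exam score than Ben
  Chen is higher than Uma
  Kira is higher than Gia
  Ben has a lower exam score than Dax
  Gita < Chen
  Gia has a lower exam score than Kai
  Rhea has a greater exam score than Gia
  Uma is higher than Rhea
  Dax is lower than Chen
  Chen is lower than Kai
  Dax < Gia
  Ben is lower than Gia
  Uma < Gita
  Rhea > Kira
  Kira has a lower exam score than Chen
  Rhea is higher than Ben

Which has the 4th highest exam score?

Uma

The consecutive relations fix a unique order: Quinn < Ben < Dax < Gia < Kira < Rhea < Uma < Gita < Chen < Kai.
The 4th largest is Uma.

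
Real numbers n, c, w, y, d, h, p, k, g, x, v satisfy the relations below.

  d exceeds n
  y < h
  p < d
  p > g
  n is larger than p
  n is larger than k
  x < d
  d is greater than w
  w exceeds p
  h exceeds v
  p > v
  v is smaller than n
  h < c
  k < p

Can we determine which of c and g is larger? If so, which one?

undetermined

Following every chain through g: above g we get p, n, w, d.
c is not reached, and no chain runs the other way from c to g.
So the given relations leave the order of g and c undetermined.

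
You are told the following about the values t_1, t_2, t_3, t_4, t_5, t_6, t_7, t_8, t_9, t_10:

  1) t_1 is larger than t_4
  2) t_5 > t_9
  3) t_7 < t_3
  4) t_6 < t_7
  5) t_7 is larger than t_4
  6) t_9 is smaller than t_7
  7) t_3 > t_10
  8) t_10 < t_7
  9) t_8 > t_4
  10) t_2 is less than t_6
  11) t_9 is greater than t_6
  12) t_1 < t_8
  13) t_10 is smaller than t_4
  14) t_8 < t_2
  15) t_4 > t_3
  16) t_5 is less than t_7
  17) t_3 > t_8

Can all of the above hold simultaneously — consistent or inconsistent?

inconsistent

Chaining the given relations yields t_4 < t_1 < t_8 < t_2 < t_6 < t_9 < t_5 < t_7 < t_3, so t_4 < t_3. But one relation states t_3 < t_4. These cannot both hold.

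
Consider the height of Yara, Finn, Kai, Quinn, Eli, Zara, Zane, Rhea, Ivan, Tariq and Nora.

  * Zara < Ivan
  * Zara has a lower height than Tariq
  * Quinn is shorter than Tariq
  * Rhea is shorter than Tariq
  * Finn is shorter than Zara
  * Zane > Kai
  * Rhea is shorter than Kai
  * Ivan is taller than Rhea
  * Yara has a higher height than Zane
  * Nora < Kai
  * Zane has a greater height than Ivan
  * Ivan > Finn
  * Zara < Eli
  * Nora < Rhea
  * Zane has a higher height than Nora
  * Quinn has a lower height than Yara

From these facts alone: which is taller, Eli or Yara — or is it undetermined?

undetermined

Following every chain through Eli: below Eli we get Finn, Zara.
Yara is not reached, and no chain runs the other way from Yara to Eli.
So the given relations leave the order of Eli and Yara undetermined.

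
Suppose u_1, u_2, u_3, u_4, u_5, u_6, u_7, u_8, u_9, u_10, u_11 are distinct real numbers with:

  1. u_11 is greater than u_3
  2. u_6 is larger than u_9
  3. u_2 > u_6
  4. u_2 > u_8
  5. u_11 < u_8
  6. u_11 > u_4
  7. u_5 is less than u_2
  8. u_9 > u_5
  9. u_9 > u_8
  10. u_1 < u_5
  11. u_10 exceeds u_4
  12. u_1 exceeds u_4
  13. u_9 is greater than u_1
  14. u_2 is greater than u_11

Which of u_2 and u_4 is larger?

u_2

The relevant relations are u_4 < u_11; u_11 < u_8; u_8 < u_9; u_9 < u_6; u_6 < u_2.
Chaining these gives u_4 < u_11 < u_8 < u_9 < u_6 < u_2.
So u_4 < u_2; u_2 is the larger of the two.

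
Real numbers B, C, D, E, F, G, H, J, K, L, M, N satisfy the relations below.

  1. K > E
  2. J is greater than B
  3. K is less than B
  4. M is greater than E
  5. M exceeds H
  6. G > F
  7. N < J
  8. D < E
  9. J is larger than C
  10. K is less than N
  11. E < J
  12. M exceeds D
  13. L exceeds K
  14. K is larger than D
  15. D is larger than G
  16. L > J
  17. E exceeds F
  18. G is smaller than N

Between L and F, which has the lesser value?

F

F < G and G < D give F < D.
With D < E: F < G < D < E.
With E < K: F < G < D < E < K.
Then K < B extends the chain to B.
Then B < J extends the chain to J.
Then J < L extends the chain to L.
So F < L; F is the smaller of the two.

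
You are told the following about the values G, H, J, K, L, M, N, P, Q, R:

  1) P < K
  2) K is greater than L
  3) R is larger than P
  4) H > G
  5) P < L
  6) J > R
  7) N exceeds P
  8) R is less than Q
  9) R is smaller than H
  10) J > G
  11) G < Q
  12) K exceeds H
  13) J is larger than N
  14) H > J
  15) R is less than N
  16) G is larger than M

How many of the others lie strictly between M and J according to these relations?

Chaining upward from M reaches: G, H, K, Q.
Chaining downward from J reaches: P, G, R, N.
Strictly between M and J are those in both lists: G — 1 element.

1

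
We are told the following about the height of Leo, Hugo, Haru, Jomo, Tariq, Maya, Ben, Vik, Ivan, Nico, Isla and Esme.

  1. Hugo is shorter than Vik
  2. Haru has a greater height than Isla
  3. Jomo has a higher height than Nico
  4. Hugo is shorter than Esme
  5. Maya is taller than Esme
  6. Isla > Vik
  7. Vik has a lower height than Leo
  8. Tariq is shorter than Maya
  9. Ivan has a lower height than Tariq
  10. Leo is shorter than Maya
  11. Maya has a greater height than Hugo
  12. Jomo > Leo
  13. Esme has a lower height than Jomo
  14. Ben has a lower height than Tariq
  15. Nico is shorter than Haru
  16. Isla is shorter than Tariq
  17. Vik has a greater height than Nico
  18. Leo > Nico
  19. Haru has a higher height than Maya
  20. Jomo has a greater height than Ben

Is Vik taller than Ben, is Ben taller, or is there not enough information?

Following every chain through Ben: above Ben we get Tariq, Maya, Haru, Jomo.
Vik is not reached, and no chain runs the other way from Vik to Ben.
So the given relations leave the order of Ben and Vik undetermined.

undetermined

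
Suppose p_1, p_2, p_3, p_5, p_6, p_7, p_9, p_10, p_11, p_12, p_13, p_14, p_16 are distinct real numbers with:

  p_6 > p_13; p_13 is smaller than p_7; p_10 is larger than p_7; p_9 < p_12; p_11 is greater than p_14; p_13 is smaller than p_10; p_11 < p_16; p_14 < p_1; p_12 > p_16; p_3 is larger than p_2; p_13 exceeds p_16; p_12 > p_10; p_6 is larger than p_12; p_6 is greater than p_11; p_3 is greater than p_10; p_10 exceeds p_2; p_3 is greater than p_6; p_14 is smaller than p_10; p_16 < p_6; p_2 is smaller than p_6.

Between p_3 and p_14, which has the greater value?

p_3

p_14 < p_11 < p_16 < p_13 < p_7 < p_10 < p_12 < p_6 < p_3, by transitivity through p_11, p_16, p_13, p_7, p_10, p_12, p_6.
So p_14 < p_3; p_3 is the larger of the two.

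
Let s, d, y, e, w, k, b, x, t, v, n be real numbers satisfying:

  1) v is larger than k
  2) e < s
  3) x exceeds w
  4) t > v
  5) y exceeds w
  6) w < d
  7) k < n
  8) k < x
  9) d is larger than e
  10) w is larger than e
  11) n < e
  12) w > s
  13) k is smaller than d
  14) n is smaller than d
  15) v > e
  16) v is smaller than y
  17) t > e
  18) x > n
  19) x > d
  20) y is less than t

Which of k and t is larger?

t

k < n < e < s < w < y < t, by transitivity through n, e, s, w, y.
So k < t; t is the larger of the two.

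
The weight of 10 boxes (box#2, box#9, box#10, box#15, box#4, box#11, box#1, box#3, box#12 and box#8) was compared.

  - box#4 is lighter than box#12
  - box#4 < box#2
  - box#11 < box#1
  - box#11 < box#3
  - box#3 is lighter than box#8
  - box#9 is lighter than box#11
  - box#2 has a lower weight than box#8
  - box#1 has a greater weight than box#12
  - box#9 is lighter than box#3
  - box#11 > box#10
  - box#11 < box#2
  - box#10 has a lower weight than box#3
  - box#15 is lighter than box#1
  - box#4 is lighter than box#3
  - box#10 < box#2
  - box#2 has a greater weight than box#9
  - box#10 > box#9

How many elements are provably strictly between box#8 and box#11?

2

Chaining upward from box#11 reaches: box#3, box#2, box#1.
Chaining downward from box#8 reaches: box#4, box#9, box#10, box#3, box#2.
Strictly between box#11 and box#8 are those in both lists: box#3, box#2 — 2 elements.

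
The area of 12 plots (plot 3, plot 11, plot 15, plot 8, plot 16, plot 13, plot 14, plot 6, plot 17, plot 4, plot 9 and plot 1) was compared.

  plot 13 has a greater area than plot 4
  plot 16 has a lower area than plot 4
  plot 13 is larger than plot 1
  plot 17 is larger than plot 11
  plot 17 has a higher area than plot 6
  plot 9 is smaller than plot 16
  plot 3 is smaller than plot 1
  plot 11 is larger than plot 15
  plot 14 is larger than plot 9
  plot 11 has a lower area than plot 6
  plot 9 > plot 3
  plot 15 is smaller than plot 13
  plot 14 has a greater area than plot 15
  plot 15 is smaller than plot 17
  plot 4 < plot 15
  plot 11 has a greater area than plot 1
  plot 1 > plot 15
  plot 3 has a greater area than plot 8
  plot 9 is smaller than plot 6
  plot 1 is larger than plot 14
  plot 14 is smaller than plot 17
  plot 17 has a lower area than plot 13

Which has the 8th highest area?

plot 4

Piecing the relations together gives one ordering: plot 8 < plot 3 < plot 9 < plot 16 < plot 4 < plot 15 < plot 14 < plot 1 < plot 11 < plot 6 < plot 17 < plot 13.
The 8th largest is plot 4.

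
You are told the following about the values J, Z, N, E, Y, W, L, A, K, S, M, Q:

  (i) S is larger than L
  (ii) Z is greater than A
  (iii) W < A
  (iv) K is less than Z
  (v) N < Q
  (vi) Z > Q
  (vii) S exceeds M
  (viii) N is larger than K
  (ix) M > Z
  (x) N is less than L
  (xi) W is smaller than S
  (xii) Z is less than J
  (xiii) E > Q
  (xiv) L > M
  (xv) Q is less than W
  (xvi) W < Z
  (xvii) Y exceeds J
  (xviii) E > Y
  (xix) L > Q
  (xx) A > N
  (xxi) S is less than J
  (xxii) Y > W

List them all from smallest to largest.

K < N < Q < W < A < Z < M < L < S < J < Y < E

Each adjacent pair is fixed by a given relation: K < N; N < Q; Q < W; W < A; A < Z; Z < M; M < L; L < S; S < J; J < Y; Y < E. Chaining them end to end gives the full order.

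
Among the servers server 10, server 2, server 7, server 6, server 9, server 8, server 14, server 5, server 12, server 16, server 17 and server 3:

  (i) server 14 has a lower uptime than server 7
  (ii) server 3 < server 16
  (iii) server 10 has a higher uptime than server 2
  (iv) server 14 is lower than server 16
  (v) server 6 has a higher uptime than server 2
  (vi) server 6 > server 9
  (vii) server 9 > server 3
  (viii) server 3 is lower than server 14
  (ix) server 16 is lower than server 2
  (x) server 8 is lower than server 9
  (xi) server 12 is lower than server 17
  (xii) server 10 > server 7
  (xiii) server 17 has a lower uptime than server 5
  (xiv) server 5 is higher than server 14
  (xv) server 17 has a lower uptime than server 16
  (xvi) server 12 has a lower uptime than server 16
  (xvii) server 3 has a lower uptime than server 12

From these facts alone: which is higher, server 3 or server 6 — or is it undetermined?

server 3 < server 12 and server 12 < server 17 give server 3 < server 17.
Then server 17 < server 16 extends the chain to server 16.
Then server 16 < server 2 extends the chain to server 2.
With server 2 < server 6: server 3 < server 12 < server 17 < server 16 < server 2 < server 6.
So server 6 is higher.

server 6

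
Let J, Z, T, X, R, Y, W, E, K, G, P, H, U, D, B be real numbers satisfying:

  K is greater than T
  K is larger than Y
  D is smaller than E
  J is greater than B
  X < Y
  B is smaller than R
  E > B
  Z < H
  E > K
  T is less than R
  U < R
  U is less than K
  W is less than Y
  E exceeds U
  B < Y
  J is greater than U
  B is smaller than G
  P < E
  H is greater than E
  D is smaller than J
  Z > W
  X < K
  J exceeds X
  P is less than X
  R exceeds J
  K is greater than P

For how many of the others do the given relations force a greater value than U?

5

The elements the relations force above U are J, K, E, R, H — no chain reaches any other.
That is 5.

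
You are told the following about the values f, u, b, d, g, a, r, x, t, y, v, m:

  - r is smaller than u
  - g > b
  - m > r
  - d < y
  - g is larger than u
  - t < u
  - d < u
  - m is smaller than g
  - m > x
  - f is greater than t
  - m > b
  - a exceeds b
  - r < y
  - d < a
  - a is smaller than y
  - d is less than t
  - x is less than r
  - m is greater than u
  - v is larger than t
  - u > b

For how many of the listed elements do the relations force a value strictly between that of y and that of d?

1

The relations place d below y. An element lies strictly between them when it is forced above d and also forced below y.
Above d: {t, f, v, u, a, m, g}. Below y: {b, x, r, a}.
Intersection: {a} — 1.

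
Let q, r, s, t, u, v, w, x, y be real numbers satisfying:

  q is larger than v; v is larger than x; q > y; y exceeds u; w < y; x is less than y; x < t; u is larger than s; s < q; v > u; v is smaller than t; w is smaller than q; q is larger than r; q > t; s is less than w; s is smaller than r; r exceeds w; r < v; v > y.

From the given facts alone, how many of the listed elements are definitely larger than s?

7

From s the given relations immediately reach w, u, r, q.
From those, y, v — 6 in total.
From those, t — 7 in total.
No other element is forced above s by the given relations, so the count is 7.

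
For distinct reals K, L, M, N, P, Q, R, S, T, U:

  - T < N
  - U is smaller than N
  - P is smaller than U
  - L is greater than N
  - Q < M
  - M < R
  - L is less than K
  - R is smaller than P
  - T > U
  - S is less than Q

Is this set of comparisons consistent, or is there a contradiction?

The single ordering S < Q < M < R < P < U < T < N < L < K satisfies every listed relation, so no contradiction arises.

consistent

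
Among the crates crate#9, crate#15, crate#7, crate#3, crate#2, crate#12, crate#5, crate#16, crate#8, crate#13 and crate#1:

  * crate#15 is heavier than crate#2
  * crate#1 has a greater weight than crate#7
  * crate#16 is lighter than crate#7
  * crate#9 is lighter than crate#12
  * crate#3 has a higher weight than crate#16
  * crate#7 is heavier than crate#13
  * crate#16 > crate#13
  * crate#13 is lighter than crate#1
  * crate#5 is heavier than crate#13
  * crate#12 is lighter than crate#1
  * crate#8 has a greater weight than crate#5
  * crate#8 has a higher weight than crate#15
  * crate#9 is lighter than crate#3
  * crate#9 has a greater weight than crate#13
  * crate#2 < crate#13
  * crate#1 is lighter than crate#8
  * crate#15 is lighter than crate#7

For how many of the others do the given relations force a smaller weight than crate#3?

From crate#3 the given relations immediately reach crate#16, crate#9.
From those, crate#13 — 3 in total.
From those, crate#2 — 4 in total.
No other element is forced below crate#3 by the given relations, so the count is 4.

4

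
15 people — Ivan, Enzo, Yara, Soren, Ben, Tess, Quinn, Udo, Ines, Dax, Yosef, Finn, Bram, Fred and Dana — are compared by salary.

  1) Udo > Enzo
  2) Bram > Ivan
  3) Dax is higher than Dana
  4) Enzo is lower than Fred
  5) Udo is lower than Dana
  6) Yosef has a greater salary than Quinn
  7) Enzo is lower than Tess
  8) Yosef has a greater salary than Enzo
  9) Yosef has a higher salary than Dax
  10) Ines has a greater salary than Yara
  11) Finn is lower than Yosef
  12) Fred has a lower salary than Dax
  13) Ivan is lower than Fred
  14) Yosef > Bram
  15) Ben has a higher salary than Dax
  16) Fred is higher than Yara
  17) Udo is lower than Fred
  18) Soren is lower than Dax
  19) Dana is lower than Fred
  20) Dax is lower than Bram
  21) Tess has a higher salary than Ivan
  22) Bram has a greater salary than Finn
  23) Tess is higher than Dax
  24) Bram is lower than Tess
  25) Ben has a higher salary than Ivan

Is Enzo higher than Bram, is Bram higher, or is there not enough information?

Bram

Link the given pairs in sequence: Enzo < Udo; Udo < Dana; Dana < Fred; Fred < Dax; Dax < Bram.
Together: Enzo < Udo < Dana < Fred < Dax < Bram.
So Bram is higher.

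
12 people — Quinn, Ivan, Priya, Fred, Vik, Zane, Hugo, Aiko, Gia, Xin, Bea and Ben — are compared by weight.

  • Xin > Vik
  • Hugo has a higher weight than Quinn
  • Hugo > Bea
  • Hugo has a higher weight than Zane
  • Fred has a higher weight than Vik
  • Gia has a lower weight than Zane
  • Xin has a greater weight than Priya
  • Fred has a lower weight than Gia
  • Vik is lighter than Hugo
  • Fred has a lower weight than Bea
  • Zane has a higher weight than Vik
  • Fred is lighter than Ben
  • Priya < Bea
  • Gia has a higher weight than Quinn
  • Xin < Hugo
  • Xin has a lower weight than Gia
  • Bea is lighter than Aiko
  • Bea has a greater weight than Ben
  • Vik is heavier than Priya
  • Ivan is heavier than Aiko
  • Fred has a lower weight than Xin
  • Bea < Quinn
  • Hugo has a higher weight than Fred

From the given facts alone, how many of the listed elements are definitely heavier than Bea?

6

From Bea the given relations immediately reach Quinn, Aiko, Hugo.
From those, Gia, Ivan — 5 in total.
From those, Zane — 6 in total.
Nothing else is reachable above Bea; 6 in all.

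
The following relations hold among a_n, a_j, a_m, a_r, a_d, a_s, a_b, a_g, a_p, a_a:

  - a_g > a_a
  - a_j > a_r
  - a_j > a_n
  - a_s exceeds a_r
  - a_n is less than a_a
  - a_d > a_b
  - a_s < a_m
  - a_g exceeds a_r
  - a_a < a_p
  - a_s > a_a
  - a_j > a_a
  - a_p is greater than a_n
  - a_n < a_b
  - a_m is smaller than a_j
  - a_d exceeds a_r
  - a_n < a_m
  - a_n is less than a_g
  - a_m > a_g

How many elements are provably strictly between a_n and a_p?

1

The relations place a_n below a_p. An element lies strictly between them when it is forced above a_n and also forced below a_p.
Above a_n: {a_a, a_s, a_b, a_g, a_m, a_j, a_d}. Below a_p: {a_a}.
Intersection: {a_a} — 1.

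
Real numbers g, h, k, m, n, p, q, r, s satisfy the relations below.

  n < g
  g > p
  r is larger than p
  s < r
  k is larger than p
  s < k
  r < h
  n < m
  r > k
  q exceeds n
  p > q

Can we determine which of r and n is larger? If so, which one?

n < q and q < p give n < p.
With p < k: n < q < p < k.
Then k < r extends the chain to r.
So r is larger.

r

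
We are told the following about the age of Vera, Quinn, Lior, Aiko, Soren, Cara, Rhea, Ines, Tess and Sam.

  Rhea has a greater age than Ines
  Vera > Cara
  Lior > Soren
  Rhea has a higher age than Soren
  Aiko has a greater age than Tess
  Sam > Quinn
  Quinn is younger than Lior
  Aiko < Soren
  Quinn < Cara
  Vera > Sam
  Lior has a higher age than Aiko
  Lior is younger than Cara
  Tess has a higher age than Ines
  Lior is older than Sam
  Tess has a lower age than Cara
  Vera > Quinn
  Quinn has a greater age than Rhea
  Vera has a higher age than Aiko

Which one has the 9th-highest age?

Tess

The consecutive relations fix a unique order: Ines < Tess < Aiko < Soren < Rhea < Quinn < Sam < Lior < Cara < Vera.
Counting 9 from the largest end gives Tess.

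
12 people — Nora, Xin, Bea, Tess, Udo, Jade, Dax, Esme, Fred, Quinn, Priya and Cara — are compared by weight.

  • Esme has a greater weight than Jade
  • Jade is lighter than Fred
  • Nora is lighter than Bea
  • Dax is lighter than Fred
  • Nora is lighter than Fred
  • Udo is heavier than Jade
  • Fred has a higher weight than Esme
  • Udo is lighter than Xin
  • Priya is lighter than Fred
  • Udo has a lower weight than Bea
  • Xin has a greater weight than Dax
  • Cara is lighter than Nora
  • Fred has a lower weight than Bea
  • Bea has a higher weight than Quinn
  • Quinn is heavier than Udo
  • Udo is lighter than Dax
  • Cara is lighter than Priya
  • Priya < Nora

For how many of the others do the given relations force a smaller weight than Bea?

9

The elements the relations force below Bea are Jade, Udo, Quinn, Dax, Cara, Esme, Priya, Nora, Fred — no chain reaches any other.
That is 9.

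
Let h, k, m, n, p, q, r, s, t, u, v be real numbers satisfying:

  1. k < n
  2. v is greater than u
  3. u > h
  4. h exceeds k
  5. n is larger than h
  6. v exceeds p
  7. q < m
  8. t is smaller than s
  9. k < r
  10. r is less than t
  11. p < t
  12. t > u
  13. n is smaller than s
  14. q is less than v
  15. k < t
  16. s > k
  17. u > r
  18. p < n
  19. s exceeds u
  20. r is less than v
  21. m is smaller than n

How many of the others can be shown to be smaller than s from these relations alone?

From s the given relations immediately reach k, u, t, n.
From those, p, h, r, m — 8 in total.
From those, q — 9 in total.
Nothing else is reachable below s; 9 in all.

9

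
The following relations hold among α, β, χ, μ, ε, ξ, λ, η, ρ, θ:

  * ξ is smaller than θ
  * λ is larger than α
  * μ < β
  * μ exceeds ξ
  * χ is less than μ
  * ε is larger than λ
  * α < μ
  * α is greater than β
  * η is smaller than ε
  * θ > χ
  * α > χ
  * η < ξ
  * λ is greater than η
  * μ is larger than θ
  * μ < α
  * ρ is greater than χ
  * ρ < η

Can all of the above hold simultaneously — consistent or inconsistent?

Chaining the given relations yields μ < β < α, so μ < α. But one relation states α < μ. These cannot both hold.

inconsistent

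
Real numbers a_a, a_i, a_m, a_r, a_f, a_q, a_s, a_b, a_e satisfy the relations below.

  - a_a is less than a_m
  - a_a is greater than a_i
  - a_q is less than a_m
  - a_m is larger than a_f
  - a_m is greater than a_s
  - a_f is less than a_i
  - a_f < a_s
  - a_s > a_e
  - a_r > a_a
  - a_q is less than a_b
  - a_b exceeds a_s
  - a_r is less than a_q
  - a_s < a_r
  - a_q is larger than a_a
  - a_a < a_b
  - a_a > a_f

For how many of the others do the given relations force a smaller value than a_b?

7

The elements the relations force below a_b are a_e, a_f, a_i, a_s, a_a, a_r, a_q — no chain reaches any other.
That is 7.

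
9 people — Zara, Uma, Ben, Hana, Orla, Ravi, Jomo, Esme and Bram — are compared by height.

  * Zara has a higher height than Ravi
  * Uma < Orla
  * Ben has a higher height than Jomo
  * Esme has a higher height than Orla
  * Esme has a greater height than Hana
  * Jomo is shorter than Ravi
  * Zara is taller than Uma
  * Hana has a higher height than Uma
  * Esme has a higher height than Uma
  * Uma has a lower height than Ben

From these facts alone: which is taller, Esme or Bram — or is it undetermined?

Following every chain through Esme: below Esme we get Uma, Hana, Orla.
Bram is not reached, and no chain runs the other way from Bram to Esme.
So the given relations leave the order of Esme and Bram undetermined.

undetermined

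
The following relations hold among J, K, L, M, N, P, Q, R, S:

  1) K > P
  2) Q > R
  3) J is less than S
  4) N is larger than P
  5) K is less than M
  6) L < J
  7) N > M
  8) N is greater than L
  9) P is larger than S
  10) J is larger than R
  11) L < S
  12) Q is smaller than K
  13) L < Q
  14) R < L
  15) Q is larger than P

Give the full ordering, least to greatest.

Each adjacent pair is fixed by a given relation: R < L; L < J; J < S; S < P; P < Q; Q < K; K < M; M < N. Chaining them end to end gives the full order.

R < L < J < S < P < Q < K < M < N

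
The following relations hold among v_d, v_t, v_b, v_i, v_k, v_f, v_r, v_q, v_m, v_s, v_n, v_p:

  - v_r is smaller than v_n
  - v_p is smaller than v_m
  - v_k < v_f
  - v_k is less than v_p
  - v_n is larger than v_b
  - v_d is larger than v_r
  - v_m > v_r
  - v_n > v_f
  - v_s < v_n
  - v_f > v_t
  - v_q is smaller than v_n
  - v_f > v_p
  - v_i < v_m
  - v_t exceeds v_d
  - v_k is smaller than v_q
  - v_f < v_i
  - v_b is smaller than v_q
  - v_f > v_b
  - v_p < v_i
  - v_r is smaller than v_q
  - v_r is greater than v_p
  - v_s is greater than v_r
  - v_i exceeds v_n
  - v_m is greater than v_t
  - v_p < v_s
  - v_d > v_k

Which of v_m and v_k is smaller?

v_k

v_k < v_p and v_p < v_r give v_k < v_r.
With v_r < v_d: v_k < v_p < v_r < v_d.
With v_d < v_t: v_k < v_p < v_r < v_d < v_t.
With v_t < v_f: v_k < v_p < v_r < v_d < v_t < v_f.
Then v_f < v_n extends the chain to v_n.
Then v_n < v_i extends the chain to v_i.
With v_i < v_m: v_k < v_p < v_r < v_d < v_t < v_f < v_n < v_i < v_m.
So v_k < v_m; v_k is the smaller of the two.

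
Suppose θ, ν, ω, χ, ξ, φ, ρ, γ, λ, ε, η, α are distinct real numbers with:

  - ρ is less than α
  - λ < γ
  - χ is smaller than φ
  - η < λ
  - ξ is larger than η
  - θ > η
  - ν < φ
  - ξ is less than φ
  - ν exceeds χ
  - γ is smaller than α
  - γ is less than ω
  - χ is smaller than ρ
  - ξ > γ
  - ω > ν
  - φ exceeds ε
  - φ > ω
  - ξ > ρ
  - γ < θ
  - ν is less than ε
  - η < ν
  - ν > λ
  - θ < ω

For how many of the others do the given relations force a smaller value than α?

5

From α the given relations immediately reach ρ, γ.
From those, χ, λ — 4 in total.
From those, η — 5 in total.
Nothing else is reachable below α; 5 in all.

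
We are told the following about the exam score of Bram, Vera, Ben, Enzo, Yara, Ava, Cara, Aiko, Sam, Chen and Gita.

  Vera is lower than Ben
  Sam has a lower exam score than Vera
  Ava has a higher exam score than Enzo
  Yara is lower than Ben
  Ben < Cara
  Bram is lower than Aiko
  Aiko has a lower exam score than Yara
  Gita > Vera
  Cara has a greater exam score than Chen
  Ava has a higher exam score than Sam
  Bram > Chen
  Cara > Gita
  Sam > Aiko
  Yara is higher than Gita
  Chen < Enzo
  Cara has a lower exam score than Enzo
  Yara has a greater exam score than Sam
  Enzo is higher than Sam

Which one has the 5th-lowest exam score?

Vera

Chaining the given pairs: Chen < Bram < Aiko < Sam < Vera < Gita < Yara < Ben < Cara < Enzo < Ava.
The 5th smallest is Vera.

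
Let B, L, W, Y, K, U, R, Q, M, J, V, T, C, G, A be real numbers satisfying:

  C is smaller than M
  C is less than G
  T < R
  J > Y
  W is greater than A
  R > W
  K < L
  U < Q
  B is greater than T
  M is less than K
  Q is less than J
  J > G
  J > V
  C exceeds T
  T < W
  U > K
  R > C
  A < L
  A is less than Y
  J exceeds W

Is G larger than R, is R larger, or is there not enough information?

undetermined

Following every chain through R: below R we get A, T, C, W.
G is not reached, and no chain runs the other way from G to R.
So the given relations leave the order of R and G undetermined.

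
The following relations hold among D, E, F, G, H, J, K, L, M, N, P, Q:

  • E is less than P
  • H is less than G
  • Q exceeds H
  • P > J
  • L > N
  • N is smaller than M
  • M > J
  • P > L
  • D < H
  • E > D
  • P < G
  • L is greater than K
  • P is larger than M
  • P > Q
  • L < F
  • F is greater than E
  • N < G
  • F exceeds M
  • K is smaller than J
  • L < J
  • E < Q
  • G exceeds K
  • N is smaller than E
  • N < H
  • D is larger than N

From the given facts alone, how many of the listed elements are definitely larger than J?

4

The elements the relations force above J are M, F, P, G — no chain reaches any other.
That is 4.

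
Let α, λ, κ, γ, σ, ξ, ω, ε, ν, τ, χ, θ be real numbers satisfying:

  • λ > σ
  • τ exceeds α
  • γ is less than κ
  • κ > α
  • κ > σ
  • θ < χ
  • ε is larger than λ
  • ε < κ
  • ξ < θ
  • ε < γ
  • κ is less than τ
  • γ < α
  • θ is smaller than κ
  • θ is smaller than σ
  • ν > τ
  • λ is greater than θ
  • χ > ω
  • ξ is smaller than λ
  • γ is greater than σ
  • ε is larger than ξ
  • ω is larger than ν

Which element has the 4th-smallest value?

λ

Piecing the relations together gives one ordering: ξ < θ < σ < λ < ε < γ < α < κ < τ < ν < ω < χ.
Counting 4 from the smallest end gives λ.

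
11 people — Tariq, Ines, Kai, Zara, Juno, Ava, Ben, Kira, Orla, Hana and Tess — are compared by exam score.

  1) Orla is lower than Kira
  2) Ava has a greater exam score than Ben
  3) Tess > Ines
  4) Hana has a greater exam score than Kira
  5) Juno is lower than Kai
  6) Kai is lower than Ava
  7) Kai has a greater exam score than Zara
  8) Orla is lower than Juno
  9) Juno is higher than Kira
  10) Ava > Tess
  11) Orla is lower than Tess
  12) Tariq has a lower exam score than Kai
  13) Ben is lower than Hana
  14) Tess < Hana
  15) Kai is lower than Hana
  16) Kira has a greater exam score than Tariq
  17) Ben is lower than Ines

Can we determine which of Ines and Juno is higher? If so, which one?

Following every chain through Ines: above Ines we get Tess, Hana, Ava; below Ines we get Ben.
Juno is not reached, and no chain runs the other way from Juno to Ines.
So the given relations leave the order of Ines and Juno undetermined.

undetermined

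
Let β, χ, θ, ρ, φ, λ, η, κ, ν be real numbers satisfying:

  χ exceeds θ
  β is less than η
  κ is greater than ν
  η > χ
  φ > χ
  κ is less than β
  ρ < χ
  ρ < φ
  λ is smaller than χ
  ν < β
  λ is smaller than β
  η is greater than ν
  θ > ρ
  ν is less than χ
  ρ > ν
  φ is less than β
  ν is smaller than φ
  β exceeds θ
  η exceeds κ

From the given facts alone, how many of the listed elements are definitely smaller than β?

7

Directly below β: λ, ν, κ, θ, φ.
One step further: ρ, χ (7 so far).
Nothing else is reachable below β; 7 in all.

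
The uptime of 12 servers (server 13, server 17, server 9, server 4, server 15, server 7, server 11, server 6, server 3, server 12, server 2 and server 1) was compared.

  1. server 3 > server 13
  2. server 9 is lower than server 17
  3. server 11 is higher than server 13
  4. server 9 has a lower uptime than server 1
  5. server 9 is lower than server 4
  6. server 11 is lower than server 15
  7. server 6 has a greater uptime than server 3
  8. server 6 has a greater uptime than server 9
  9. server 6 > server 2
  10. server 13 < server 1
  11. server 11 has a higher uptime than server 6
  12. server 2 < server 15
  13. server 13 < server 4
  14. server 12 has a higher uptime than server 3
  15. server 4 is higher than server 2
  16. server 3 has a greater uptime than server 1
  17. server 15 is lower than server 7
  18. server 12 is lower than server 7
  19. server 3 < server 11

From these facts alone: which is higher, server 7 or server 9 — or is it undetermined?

server 7

Chaining the given relations: server 9 < server 1 < server 3 < server 12 < server 7.
So server 7 is higher.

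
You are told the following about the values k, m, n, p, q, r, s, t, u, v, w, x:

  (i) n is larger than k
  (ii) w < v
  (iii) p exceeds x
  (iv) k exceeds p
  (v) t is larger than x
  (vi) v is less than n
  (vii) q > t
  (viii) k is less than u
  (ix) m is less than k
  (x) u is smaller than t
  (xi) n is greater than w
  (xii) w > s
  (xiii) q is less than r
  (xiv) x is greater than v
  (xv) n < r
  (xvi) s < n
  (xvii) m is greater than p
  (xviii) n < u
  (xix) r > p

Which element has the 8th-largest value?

Piecing the relations together gives one ordering: s < w < v < x < p < m < k < n < u < t < q < r.
The 8th largest is p.

p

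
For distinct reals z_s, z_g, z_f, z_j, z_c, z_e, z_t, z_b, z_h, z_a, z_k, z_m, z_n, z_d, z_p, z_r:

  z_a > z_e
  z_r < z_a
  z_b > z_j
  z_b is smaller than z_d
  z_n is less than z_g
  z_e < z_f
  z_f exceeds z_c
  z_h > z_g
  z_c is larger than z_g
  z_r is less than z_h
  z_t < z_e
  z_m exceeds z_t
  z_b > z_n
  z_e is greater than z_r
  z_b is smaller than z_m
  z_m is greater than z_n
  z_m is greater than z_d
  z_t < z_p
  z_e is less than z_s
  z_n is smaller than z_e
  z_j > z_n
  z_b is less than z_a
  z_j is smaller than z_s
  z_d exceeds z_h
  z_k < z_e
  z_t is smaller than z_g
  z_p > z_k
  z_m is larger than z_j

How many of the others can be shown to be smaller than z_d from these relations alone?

The elements the relations force below z_d are z_t, z_n, z_r, z_g, z_j, z_h, z_b — no chain reaches any other.
That is 7.

7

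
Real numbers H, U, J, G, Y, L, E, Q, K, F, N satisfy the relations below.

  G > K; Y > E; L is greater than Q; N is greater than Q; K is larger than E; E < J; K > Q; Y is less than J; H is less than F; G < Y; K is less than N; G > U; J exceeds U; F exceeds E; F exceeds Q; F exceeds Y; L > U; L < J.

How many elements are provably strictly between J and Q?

The relations place Q below J. An element lies strictly between them when it is forced above Q and also forced below J.
Above Q: {K, L, G, N, Y, F}. Below J: {U, E, K, L, G, Y}.
Intersection: {K, L, G, Y} — 4.

4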